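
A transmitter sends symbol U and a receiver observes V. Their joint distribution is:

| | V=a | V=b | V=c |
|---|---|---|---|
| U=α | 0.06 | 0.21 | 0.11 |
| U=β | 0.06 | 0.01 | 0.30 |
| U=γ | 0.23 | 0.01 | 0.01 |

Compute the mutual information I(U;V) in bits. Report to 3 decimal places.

0.586 bits

Marginals: p(U) = (0.3800, 0.3700, 0.2500), p(V) = (0.3500, 0.2300, 0.4200).
I(U;V) = Σ p(x,y)·log₂[p(x,y)/(p(x)p(y))].
  (α,a): 0.06·log₂(0.4511) = -0.0689
  (α,b): 0.21·log₂(2.4027) = 0.2656
  (α,c): 0.11·log₂(0.6892) = -0.0591
  (β,a): 0.06·log₂(0.4633) = -0.0666
  (β,b): 0.01·log₂(0.1175) = -0.0309
  (β,c): 0.30·log₂(1.9305) = 0.2847
  (γ,a): 0.23·log₂(2.6286) = 0.3207
  (γ,b): 0.01·log₂(0.1739) = -0.0252
  (γ,c): 0.01·log₂(0.0952) = -0.0339
Sum = 0.586 bits.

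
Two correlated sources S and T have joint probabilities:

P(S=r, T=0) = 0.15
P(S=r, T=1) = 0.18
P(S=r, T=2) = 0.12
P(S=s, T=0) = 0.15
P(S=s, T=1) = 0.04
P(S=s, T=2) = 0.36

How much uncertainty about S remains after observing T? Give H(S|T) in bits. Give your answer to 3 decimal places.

0.840 bits

Chain rule: H(S|T) = H(S,T) − H(T).
Marginals: p(S) = (0.4500, 0.5500), p(T) = (0.3000, 0.2200, 0.4800).
H(S,T) = 2.3498 bits; H(T) = 1.5099 bits.
H(S|T) = 2.3498 − 1.5099 = 0.840 bits.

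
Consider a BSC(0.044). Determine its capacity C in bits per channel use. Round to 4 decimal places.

0.7397 bits

Binary symmetric channel: C = 1 − h₂(ε) where h₂ is the binary entropy function.
h₂(0.044) = −0.044·log₂0.044 − 0.956·log₂0.956 = 0.2603.
C = 1 − 0.2603 = 0.7397 bits per channel use.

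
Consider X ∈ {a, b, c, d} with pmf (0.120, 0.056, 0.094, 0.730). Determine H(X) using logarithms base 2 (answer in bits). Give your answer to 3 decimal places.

H(X) = −Σ p·log₂ p.
  −(0.120)·log₂(0.120) = 0.3671
  −(0.056)·log₂(0.056) = 0.2329
  −(0.094)·log₂(0.094) = 0.3207
  −(0.730)·log₂(0.730) = 0.3314
Sum: 0.3671 + 0.2329 + 0.3207 + 0.3314 = 1.252 bits.

1.252 bits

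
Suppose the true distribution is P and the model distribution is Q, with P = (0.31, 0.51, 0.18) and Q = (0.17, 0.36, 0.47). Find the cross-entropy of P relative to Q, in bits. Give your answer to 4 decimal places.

H(P,Q) = −Σ p·log₂ q.
  −0.31·log₂(0.17) = 0.79248
  −0.51·log₂(0.36) = 0.75170
  −0.18·log₂(0.47) = 0.19607
H(P,Q) = 1.7403 bits.

1.7403 bits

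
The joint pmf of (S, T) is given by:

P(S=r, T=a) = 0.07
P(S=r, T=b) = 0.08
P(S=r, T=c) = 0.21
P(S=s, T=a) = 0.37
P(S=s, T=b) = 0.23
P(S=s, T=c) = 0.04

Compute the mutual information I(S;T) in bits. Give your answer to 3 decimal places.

0.251 bits

Marginals: p(S) = (0.3600, 0.6400), p(T) = (0.4400, 0.3100, 0.2500).
I(S;T) = Σ p(x,y)·log₂[p(x,y)/(p(x)p(y))].
  (r,a): 0.07·log₂(0.4419) = -0.0825
  (r,b): 0.08·log₂(0.7168) = -0.0384
  (r,c): 0.21·log₂(2.3333) = 0.2567
  (s,a): 0.37·log₂(1.3139) = 0.1457
  (s,b): 0.23·log₂(1.1593) = 0.0490
  (s,c): 0.04·log₂(0.2500) = -0.0800
Sum = 0.251 bits.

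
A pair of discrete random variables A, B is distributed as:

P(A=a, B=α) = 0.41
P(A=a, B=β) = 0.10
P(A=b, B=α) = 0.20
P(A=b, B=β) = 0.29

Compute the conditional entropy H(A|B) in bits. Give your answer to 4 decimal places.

Marginals: p(A) = (0.5100, 0.4900), p(B) = (0.6100, 0.3900).
H(A|B) = Σ p(B) · H(A|B=·).
  B=α: p=0.6100, H(A|B=α) = 0.9127
  B=β: p=0.3900, H(A|B=β) = 0.8213
Weighted sum = 0.8771 bits.

0.8771 bits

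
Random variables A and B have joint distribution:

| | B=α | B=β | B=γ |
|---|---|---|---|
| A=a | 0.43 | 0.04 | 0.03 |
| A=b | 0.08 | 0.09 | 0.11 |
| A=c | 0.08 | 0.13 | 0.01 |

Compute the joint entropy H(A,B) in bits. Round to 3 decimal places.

2.556 bits

H(A,B) = −Σ p(x,y)·log₂ p(x,y) over all 9 cells.
  cell (a,α): −0.43·log₂0.43 = 0.5236
  cell (a,β): −0.04·log₂0.04 = 0.1858
  cell (a,γ): −0.03·log₂0.03 = 0.1518
  cell (b,α): −0.08·log₂0.08 = 0.2915
  cell (b,β): −0.09·log₂0.09 = 0.3127
  cell (b,γ): −0.11·log₂0.11 = 0.3503
  cell (c,α): −0.08·log₂0.08 = 0.2915
  cell (c,β): −0.13·log₂0.13 = 0.3826
  cell (c,γ): −0.01·log₂0.01 = 0.0664
Sum = 2.556 bits.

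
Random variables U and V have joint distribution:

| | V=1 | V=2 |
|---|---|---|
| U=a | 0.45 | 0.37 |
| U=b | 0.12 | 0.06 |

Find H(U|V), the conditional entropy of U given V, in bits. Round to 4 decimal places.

0.6739 bits

Chain rule: H(U|V) = H(U,V) − H(V).
Marginals: p(U) = (0.8200, 0.1800), p(V) = (0.5700, 0.4300).
H(U,V) = 1.6597 bits; H(V) = 0.9858 bits.
H(U|V) = 1.6597 − 0.9858 = 0.6739 bits.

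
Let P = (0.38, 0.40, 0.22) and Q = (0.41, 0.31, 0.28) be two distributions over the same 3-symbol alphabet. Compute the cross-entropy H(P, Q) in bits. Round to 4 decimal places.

1.5687 bits

H(P,Q) = −Σ p·log₂ q.
  −0.38·log₂(0.41) = 0.48880
  −0.40·log₂(0.31) = 0.67586
  −0.22·log₂(0.28) = 0.40403
H(P,Q) = 1.5687 bits.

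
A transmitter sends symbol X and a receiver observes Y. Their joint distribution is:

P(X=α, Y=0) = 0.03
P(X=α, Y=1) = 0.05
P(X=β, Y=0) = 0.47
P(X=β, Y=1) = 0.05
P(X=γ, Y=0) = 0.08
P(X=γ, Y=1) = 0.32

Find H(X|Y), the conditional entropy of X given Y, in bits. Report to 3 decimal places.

Marginals: p(X) = (0.0800, 0.5200, 0.4000), p(Y) = (0.5800, 0.4200).
H(X|Y) = Σ p(Y) · H(X|Y=·).
  Y=0: p=0.5800, H(X|Y=0) = 0.8611
  Y=1: p=0.4200, H(X|Y=1) = 1.0300
Weighted sum = 0.932 bits.

0.932 bits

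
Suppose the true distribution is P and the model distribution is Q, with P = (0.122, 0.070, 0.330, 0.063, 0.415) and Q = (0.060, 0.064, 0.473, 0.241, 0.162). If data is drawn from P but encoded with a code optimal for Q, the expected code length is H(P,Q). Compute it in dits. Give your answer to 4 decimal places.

H(P,Q) = −Σ p·log₁₀ q.
  −0.122·log₁₀(0.060) = 0.14907
  −0.070·log₁₀(0.064) = 0.08357
  −0.330·log₁₀(0.473) = 0.10730
  −0.063·log₁₀(0.241) = 0.03893
  −0.415·log₁₀(0.162) = 0.32805
H(P,Q) = 0.7069 dits.

0.7069 dits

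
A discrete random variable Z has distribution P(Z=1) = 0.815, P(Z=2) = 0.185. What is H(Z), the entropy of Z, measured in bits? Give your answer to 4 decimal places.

H(Z) = −Σ p·log₂ p.
  −(0.815)·log₂(0.815) = 0.24053
  −(0.185)·log₂(0.185) = 0.45036
Sum: 0.24053 + 0.45036 = 0.6909 bits.

0.6909 bits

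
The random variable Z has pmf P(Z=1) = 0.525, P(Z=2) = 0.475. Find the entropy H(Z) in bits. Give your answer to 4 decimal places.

H(Z) = −Σ p·log₂ p.
  −(0.525)·log₂(0.525) = 0.48805
  −(0.475)·log₂(0.475) = 0.51015
Sum: 0.48805 + 0.51015 = 0.9982 bits.

0.9982 bits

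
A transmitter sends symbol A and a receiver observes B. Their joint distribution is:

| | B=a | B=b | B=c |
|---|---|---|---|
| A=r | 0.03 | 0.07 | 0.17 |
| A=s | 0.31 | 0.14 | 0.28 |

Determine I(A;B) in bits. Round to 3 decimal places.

0.072 bits

Marginals: p(A) = (0.2700, 0.7300), p(B) = (0.3400, 0.2100, 0.4500).
I(A;B) = Σ p(x,y)·log₂[p(x,y)/(p(x)p(y))].
  (r,a): 0.03·log₂(0.3268) = -0.0484
  (r,b): 0.07·log₂(1.2346) = 0.0213
  (r,c): 0.17·log₂(1.3992) = 0.0824
  (s,a): 0.31·log₂(1.2490) = 0.0994
  (s,b): 0.14·log₂(0.9132) = -0.0183
  (s,c): 0.28·log₂(0.8524) = -0.0645
Sum = 0.072 bits.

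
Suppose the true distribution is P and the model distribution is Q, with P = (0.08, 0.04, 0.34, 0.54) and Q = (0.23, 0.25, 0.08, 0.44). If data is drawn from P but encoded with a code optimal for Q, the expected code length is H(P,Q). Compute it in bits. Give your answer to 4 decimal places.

H(P,Q) = −Σ p·log₂ q.
  −0.08·log₂(0.23) = 0.16962
  −0.04·log₂(0.25) = 0.08000
  −0.34·log₂(0.08) = 1.23891
  −0.54·log₂(0.44) = 0.63959
H(P,Q) = 2.1281 bits.

2.1281 bits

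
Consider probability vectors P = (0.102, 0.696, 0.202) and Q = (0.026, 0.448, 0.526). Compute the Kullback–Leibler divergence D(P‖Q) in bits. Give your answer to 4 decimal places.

0.3646 bits

D(P‖Q) = Σ p·log₂(p/q).
  0.102·log₂(0.102/0.026) = 0.20114
  0.696·log₂(0.696/0.448) = 0.44237
  0.202·log₂(0.202/0.526) = -0.27890
D(P‖Q) = 0.3646 bits.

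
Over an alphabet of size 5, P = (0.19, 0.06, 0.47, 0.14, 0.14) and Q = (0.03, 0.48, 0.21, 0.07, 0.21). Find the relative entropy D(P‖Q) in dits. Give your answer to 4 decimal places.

D(P‖Q) = Σ p·log₁₀(p/q).
  0.19·log₁₀(0.19/0.03) = 0.15231
  0.06·log₁₀(0.06/0.48) = -0.05419
  0.47·log₁₀(0.47/0.21) = 0.16444
  0.14·log₁₀(0.14/0.07) = 0.04214
  0.14·log₁₀(0.14/0.21) = -0.02465
D(P‖Q) = 0.2801 dits.

0.2801 dits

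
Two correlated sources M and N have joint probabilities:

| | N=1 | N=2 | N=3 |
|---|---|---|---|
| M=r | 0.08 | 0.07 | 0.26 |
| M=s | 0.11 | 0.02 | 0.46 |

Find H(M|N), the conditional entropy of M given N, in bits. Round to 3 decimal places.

0.935 bits

Marginals: p(M) = (0.4100, 0.5900), p(N) = (0.1900, 0.0900, 0.7200).
H(M|N) = Σ p(N) · H(M|N=·).
  N=1: p=0.1900, H(M|N=1) = 0.9819
  N=2: p=0.0900, H(M|N=2) = 0.7642
  N=3: p=0.7200, H(M|N=3) = 0.9436
Weighted sum = 0.935 bits.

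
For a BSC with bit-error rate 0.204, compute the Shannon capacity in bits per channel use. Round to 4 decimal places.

Binary symmetric channel: C = 1 − h₂(ε) where h₂ is the binary entropy function.
h₂(0.204) = −0.204·log₂0.204 − 0.796·log₂0.796 = 0.7299.
C = 1 − 0.7299 = 0.2701 bits per channel use.

0.2701 bits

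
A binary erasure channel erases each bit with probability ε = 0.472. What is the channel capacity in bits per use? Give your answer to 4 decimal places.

Binary erasure channel: capacity C = 1 − ε.
C = 1 − 0.472 = 0.5280 bits per channel use.

0.5280 bits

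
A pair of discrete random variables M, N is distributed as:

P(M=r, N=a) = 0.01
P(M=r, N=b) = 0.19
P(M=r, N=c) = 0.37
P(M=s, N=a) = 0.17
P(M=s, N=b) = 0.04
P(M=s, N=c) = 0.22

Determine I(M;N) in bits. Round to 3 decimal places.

Marginals: p(M) = (0.5700, 0.4300), p(N) = (0.1800, 0.2300, 0.5900).
I(M;N) = H(M) + H(N) − H(M,N).
H(M) = 0.9858, H(N) = 1.3821, H(M,N) = 2.1533.
I(M;N) = 0.9858 + 1.3821 − 2.1533 = 0.215 bits.

0.215 bits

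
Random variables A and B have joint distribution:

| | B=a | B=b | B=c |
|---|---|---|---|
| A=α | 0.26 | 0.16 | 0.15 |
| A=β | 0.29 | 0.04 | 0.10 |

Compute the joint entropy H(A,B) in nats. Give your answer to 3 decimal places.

H(A,B) = −Σ p(x,y)·ln p(x,y) over all 6 cells.
  cell (α,a): −0.26·ln0.26 = 0.3502
  cell (α,b): −0.16·ln0.16 = 0.2932
  cell (α,c): −0.15·ln0.15 = 0.2846
  cell (β,a): −0.29·ln0.29 = 0.3590
  cell (β,b): −0.04·ln0.04 = 0.1288
  cell (β,c): −0.10·ln0.10 = 0.2303
Sum = 1.646 nats.

1.646 nats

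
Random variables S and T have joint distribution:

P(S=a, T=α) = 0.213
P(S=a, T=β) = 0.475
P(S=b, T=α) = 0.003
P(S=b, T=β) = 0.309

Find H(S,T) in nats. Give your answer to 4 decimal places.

1.0633 nats

H(S,T) = −Σ p(x,y)·ln p(x,y) over all 4 cells.
  cell (a,α): −0.213·ln0.213 = 0.32940
  cell (a,β): −0.475·ln0.475 = 0.35361
  cell (b,α): −0.003·ln0.003 = 0.01743
  cell (b,β): −0.309·ln0.309 = 0.36289
Sum = 1.0633 nats.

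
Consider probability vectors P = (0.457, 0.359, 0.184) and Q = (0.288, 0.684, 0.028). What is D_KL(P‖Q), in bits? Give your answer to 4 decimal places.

0.4703 bits

D(P‖Q) = Σ p·log₂(p/q).
  0.457·log₂(0.457/0.288) = 0.30442
  0.359·log₂(0.359/0.684) = -0.33387
  0.184·log₂(0.184/0.028) = 0.49978
D(P‖Q) = 0.4703 bits.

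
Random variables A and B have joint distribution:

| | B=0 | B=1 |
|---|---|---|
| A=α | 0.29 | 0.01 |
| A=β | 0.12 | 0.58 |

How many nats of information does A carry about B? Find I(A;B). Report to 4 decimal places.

0.3123 nats

Marginals: p(A) = (0.3000, 0.7000), p(B) = (0.4100, 0.5900).
I(A;B) = Σ p(x,y)·ln[p(x,y)/(p(x)p(y))].
  (α,0): 0.29·ln(2.3577) = 0.24873
  (α,1): 0.01·ln(0.0565) = -0.02874
  (β,0): 0.12·ln(0.4181) = -0.10464
  (β,1): 0.58·ln(1.4044) = 0.19696
Sum = 0.3123 nats.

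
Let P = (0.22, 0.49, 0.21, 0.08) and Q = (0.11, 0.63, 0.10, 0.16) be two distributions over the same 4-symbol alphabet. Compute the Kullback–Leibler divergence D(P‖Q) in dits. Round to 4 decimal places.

D(P‖Q) = Σ p·log₁₀(p/q).
  0.22·log₁₀(0.22/0.11) = 0.06623
  0.49·log₁₀(0.49/0.63) = -0.05348
  0.21·log₁₀(0.21/0.10) = 0.06767
  0.08·log₁₀(0.08/0.16) = -0.02408
D(P‖Q) = 0.0563 dits.

0.0563 dits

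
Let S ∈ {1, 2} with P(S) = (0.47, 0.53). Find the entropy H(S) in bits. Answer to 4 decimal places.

0.9974 bits

H(S) = −Σ p·log₂ p.
  −(0.47)·log₂(0.47) = 0.51196
  −(0.53)·log₂(0.53) = 0.48545
Sum: 0.51196 + 0.48545 = 0.9974 bits.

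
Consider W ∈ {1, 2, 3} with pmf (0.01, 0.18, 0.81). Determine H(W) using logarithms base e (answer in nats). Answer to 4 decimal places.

0.5254 nats

H(W) = −Σ p·ln p.
  −(0.01)·ln(0.01) = 0.04605
  −(0.18)·ln(0.18) = 0.30866
  −(0.81)·ln(0.81) = 0.17068
Sum: 0.04605 + 0.30866 + 0.17068 = 0.5254 nats.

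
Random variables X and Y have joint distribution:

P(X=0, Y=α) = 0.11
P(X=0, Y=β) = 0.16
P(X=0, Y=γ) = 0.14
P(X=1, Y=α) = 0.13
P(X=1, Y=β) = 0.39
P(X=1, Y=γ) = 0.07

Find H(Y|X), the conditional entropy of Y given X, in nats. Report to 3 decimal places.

0.953 nats

Chain rule: H(Y|X) = H(X,Y) − H(X).
Marginals: p(X) = (0.4100, 0.5900), p(Y) = (0.2400, 0.5500, 0.2100).
H(X,Y) = 1.6299 nats; H(X) = 0.6769 nats.
H(Y|X) = 1.6299 − 0.6769 = 0.953 nats.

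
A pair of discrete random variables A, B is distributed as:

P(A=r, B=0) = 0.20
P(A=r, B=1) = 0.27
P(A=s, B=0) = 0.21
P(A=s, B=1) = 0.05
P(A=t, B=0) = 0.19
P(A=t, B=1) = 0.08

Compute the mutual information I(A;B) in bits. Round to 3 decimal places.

0.088 bits

Marginals: p(A) = (0.4700, 0.2600, 0.2700), p(B) = (0.6000, 0.4000).
I(A;B) = Σ p(x,y)·log₂[p(x,y)/(p(x)p(y))].
  (r,0): 0.20·log₂(0.7092) = -0.0991
  (r,1): 0.27·log₂(1.4362) = 0.1410
  (s,0): 0.21·log₂(1.3462) = 0.0901
  (s,1): 0.05·log₂(0.4808) = -0.0528
  (t,0): 0.19·log₂(1.1728) = 0.0437
  (t,1): 0.08·log₂(0.7407) = -0.0346
Sum = 0.088 bits.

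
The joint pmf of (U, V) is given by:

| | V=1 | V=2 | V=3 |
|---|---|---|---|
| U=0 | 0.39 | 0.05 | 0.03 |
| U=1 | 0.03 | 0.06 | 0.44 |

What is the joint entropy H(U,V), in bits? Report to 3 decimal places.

1.814 bits

H(U,V) = −Σ p(x,y)·log₂ p(x,y) over all 6 cells.
  cell (0,1): −0.39·log₂0.39 = 0.5298
  cell (0,2): −0.05·log₂0.05 = 0.2161
  cell (0,3): −0.03·log₂0.03 = 0.1518
  cell (1,1): −0.03·log₂0.03 = 0.1518
  cell (1,2): −0.06·log₂0.06 = 0.2435
  cell (1,3): −0.44·log₂0.44 = 0.5211
Sum = 1.814 bits.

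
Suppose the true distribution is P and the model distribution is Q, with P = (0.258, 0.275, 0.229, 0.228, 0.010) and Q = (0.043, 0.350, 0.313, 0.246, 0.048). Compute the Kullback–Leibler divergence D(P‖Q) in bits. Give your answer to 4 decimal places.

0.4204 bits

D(P‖Q) = Σ p·log₂(p/q).
  0.258·log₂(0.258/0.043) = 0.66692
  0.275·log₂(0.275/0.350) = -0.09568
  0.229·log₂(0.229/0.313) = -0.10324
  0.228·log₂(0.228/0.246) = -0.02499
  0.010·log₂(0.010/0.048) = -0.02263
D(P‖Q) = 0.4204 bits.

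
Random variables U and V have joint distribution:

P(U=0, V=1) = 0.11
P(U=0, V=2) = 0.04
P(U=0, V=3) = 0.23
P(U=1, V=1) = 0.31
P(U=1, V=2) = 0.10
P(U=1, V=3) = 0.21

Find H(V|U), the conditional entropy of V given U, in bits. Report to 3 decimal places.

1.394 bits

Marginals: p(U) = (0.3800, 0.6200), p(V) = (0.4200, 0.1400, 0.4400).
H(V|U) = Σ p(U) · H(V|U=·).
  U=0: p=0.3800, H(V|U=0) = 1.2980
  U=1: p=0.6200, H(V|U=1) = 1.4536
Weighted sum = 1.394 bits.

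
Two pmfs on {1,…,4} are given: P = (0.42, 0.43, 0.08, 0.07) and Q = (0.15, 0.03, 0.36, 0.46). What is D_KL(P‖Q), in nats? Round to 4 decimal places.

D(P‖Q) = Σ p·ln(p/q).
  0.42·ln(0.42/0.15) = 0.43244
  0.43·ln(0.43/0.03) = 1.14491
  0.08·ln(0.08/0.36) = -0.12033
  0.07·ln(0.07/0.46) = -0.13179
D(P‖Q) = 1.3252 nats.

1.3252 nats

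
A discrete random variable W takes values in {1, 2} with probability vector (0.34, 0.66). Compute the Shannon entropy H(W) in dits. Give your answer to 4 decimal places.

H(W) = −Σ p·log₁₀ p.
  −(0.34)·log₁₀(0.34) = 0.15930
  −(0.66)·log₁₀(0.66) = 0.11910
Sum: 0.15930 + 0.11910 = 0.2784 dits.

0.2784 dits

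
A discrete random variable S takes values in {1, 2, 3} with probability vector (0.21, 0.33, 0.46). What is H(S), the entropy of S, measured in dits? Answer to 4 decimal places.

0.4564 dits

H(S) = −Σ p·log₁₀ p.
  −(0.21)·log₁₀(0.21) = 0.14233
  −(0.33)·log₁₀(0.33) = 0.15889
  −(0.46)·log₁₀(0.46) = 0.15513
Sum: 0.14233 + 0.15889 + 0.15513 = 0.4564 dits.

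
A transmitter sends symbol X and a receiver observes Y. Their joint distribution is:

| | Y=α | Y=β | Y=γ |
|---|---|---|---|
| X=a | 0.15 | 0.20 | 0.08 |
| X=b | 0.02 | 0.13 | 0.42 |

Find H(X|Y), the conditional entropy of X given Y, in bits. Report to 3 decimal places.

0.725 bits

Chain rule: H(X|Y) = H(X,Y) − H(Y).
Marginals: p(X) = (0.4300, 0.5700), p(Y) = (0.1700, 0.3300, 0.5000).
H(X,Y) = 2.1876 bits; H(Y) = 1.4624 bits.
H(X|Y) = 2.1876 − 1.4624 = 0.725 bits.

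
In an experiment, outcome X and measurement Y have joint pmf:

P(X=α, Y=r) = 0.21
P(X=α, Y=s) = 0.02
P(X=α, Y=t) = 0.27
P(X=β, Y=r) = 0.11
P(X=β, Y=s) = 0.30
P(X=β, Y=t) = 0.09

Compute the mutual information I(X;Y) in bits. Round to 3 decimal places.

0.303 bits

Marginals: p(X) = (0.5000, 0.5000), p(Y) = (0.3200, 0.3200, 0.3600).
I(X;Y) = Σ p(x,y)·log₂[p(x,y)/(p(x)p(y))].
  (α,r): 0.21·log₂(1.3125) = 0.0824
  (α,s): 0.02·log₂(0.1250) = -0.0600
  (α,t): 0.27·log₂(1.5000) = 0.1579
  (β,r): 0.11·log₂(0.6875) = -0.0595
  (β,s): 0.30·log₂(1.8750) = 0.2721
  (β,t): 0.09·log₂(0.5000) = -0.0900
Sum = 0.303 bits.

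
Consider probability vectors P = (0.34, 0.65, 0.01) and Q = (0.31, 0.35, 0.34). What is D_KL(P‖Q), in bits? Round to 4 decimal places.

0.5749 bits

D(P‖Q) = Σ p·log₂(p/q).
  0.34·log₂(0.34/0.31) = 0.04531
  0.65·log₂(0.65/0.35) = 0.58051
  0.01·log₂(0.01/0.34) = -0.05087
D(P‖Q) = 0.5749 bits.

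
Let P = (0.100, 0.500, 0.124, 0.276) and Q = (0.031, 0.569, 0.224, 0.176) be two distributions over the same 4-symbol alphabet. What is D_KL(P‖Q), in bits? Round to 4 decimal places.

0.1491 bits

D(P‖Q) = Σ p·log₂(p/q).
  0.100·log₂(0.100/0.031) = 0.16897
  0.500·log₂(0.500/0.569) = -0.09325
  0.124·log₂(0.124/0.224) = -0.10579
  0.276·log₂(0.276/0.176) = 0.17915
D(P‖Q) = 0.1491 bits.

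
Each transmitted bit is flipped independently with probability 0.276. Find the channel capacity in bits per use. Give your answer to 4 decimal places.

0.1501 bits

Binary symmetric channel: C = 1 − h₂(ε) where h₂ is the binary entropy function.
h₂(0.276) = −0.276·log₂0.276 − 0.724·log₂0.724 = 0.8499.
C = 1 − 0.8499 = 0.1501 bits per channel use.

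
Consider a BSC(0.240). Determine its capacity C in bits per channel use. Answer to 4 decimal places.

0.2050 bits

Binary symmetric channel: C = 1 − h₂(ε) where h₂ is the binary entropy function.
h₂(0.240) = −0.240·log₂0.240 − 0.760·log₂0.760 = 0.7950.
C = 1 − 0.7950 = 0.2050 bits per channel use.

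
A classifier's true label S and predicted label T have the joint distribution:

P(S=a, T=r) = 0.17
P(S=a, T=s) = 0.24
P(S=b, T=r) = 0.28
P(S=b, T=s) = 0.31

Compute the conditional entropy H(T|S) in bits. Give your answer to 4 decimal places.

Marginals: p(S) = (0.4100, 0.5900), p(T) = (0.4500, 0.5500).
H(T|S) = Σ p(S) · H(T|S=·).
  S=a: p=0.4100, H(T|S=a) = 0.9789
  S=b: p=0.5900, H(T|S=b) = 0.9981
Weighted sum = 0.9902 bits.

0.9902 bits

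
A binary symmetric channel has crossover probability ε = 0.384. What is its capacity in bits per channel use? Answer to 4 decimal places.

0.0392 bits

Binary symmetric channel: C = 1 − h₂(ε) where h₂ is the binary entropy function.
h₂(0.384) = −0.384·log₂0.384 − 0.616·log₂0.616 = 0.9608.
C = 1 − 0.9608 = 0.0392 bits per channel use.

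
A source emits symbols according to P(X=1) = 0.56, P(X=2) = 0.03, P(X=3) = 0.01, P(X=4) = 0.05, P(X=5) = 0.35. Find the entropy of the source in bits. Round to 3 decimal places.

1.433 bits

H(X) = −Σ p·log₂ p.
  −(0.56)·log₂(0.56) = 0.4684
  −(0.03)·log₂(0.03) = 0.1518
  −(0.01)·log₂(0.01) = 0.0664
  −(0.05)·log₂(0.05) = 0.2161
  −(0.35)·log₂(0.35) = 0.5301
Sum: 0.4684 + 0.1518 + 0.0664 + 0.2161 + 0.5301 = 1.433 bits.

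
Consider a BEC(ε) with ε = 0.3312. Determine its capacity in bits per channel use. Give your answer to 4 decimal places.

Binary erasure channel: capacity C = 1 − ε.
C = 1 − 0.3312 = 0.6688 bits per channel use.

0.6688 bits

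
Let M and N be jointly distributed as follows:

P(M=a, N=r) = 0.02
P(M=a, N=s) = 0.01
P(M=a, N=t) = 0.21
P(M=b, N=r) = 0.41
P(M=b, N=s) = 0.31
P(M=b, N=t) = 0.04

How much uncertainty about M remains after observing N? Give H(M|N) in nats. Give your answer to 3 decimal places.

0.235 nats

Marginals: p(M) = (0.2400, 0.7600), p(N) = (0.4300, 0.3200, 0.2500).
H(M|N) = Σ p(N) · H(M|N=·).
  N=r: p=0.4300, H(M|N=r) = 0.1881
  N=s: p=0.3200, H(M|N=s) = 0.1391
  N=t: p=0.2500, H(M|N=t) = 0.4397
Weighted sum = 0.235 nats.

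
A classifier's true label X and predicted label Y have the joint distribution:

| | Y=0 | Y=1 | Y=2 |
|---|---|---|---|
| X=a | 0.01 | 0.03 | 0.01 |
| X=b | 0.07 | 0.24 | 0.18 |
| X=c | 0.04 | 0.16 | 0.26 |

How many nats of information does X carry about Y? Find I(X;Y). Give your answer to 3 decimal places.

Marginals: p(X) = (0.0500, 0.4900, 0.4600), p(Y) = (0.1200, 0.4300, 0.4500).
I(X;Y) = H(X) + H(Y) − H(X,Y).
H(X) = 0.8565, H(Y) = 0.9767, H(X,Y) = 1.8068.
I(X;Y) = 0.8565 + 0.9767 − 1.8068 = 0.026 nats.

0.026 nats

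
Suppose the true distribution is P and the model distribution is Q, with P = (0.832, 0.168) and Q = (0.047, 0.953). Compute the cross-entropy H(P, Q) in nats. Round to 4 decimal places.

2.5520 nats

H(P,Q) = −Σ p·ln q.
  −0.832·ln(0.047) = 2.54393
  −0.168·ln(0.953) = 0.00809
H(P,Q) = 2.5520 nats.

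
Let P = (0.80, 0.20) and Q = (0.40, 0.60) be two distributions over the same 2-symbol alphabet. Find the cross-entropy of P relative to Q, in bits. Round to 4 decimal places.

H(P,Q) = −Σ p·log₂ q.
  −0.80·log₂(0.40) = 1.05754
  −0.20·log₂(0.60) = 0.14739
H(P,Q) = 1.2049 bits.

1.2049 bits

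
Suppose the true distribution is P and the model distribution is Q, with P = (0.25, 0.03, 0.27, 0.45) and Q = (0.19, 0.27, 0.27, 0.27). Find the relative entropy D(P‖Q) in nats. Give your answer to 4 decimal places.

D(P‖Q) = Σ p·ln(p/q).
  0.25·ln(0.25/0.19) = 0.06861
  0.03·ln(0.03/0.27) = -0.06592
  0.27·ln(0.27/0.27) = 0.00000
  0.45·ln(0.45/0.27) = 0.22987
D(P‖Q) = 0.2326 nats.

0.2326 nats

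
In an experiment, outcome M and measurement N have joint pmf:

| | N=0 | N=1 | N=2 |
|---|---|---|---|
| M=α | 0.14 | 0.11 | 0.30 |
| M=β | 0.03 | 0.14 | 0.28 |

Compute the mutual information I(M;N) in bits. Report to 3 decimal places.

Marginals: p(M) = (0.5500, 0.4500), p(N) = (0.1700, 0.2500, 0.5800).
I(M;N) = H(M) + H(N) − H(M,N).
H(M) = 0.9928, H(N) = 1.3904, H(M,N) = 2.3316.
I(M;N) = 0.9928 + 1.3904 − 2.3316 = 0.052 bits.

0.052 bits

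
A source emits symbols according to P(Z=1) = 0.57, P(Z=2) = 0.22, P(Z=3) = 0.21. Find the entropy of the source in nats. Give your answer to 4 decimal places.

0.9813 nats

H(Z) = −Σ p·ln p.
  −(0.57)·ln(0.57) = 0.32041
  −(0.22)·ln(0.22) = 0.33311
  −(0.21)·ln(0.21) = 0.32774
Sum: 0.32041 + 0.33311 + 0.32774 = 0.9813 nats.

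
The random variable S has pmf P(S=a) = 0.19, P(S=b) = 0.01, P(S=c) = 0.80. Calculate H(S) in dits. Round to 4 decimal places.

0.2346 dits

H(S) = −Σ p·log₁₀ p.
  −(0.19)·log₁₀(0.19) = 0.13704
  −(0.01)·log₁₀(0.01) = 0.02000
  −(0.80)·log₁₀(0.80) = 0.07753
Sum: 0.13704 + 0.02000 + 0.07753 = 0.2346 dits.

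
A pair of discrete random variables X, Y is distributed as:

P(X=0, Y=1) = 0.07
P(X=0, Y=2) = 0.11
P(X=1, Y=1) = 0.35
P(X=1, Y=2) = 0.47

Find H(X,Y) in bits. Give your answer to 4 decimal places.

1.6609 bits

H(X,Y) = −Σ p(x,y)·log₂ p(x,y) over all 4 cells.
  cell (0,1): −0.07·log₂0.07 = 0.26856
  cell (0,2): −0.11·log₂0.11 = 0.35029
  cell (1,1): −0.35·log₂0.35 = 0.53010
  cell (1,2): −0.47·log₂0.47 = 0.51196
Sum = 1.6609 bits.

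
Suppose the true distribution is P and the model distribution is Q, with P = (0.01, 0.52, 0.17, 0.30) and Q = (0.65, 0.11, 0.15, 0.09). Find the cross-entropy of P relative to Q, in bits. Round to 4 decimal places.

H(P,Q) = −Σ p·log₂ q.
  −0.01·log₂(0.65) = 0.00621
  −0.52·log₂(0.11) = 1.65590
  −0.17·log₂(0.15) = 0.46528
  −0.30·log₂(0.09) = 1.04218
H(P,Q) = 3.1696 bits.

3.1696 bits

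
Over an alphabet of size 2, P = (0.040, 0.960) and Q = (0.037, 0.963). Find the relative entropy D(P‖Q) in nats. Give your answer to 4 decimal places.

0.0001 nats

D(P‖Q) = Σ p·ln(p/q).
  0.040·ln(0.040/0.037) = 0.00312
  0.960·ln(0.960/0.963) = -0.00300
D(P‖Q) = 0.0001 nats.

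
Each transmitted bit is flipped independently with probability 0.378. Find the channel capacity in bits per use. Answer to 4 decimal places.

0.0434 bits

Binary symmetric channel: C = 1 − h₂(ε) where h₂ is the binary entropy function.
h₂(0.378) = −0.378·log₂0.378 − 0.622·log₂0.622 = 0.9566.
C = 1 − 0.9566 = 0.0434 bits per channel use.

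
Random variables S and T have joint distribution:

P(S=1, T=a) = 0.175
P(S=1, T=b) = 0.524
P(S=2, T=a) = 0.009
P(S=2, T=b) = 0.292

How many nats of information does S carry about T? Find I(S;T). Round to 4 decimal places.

0.0436 nats

Marginals: p(S) = (0.6990, 0.3010), p(T) = (0.1840, 0.8160).
I(S;T) = Σ p(x,y)·ln[p(x,y)/(p(x)p(y))].
  (1,a): 0.175·ln(1.3606) = 0.05389
  (1,b): 0.524·ln(0.9187) = -0.04444
  (2,a): 0.009·ln(0.1625) = -0.01635
  (2,b): 0.292·ln(1.1888) = 0.05051
Sum = 0.0436 nats.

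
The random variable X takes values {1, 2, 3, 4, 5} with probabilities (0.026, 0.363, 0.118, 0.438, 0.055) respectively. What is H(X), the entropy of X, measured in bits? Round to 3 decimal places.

1.783 bits

H(X) = −Σ p·log₂ p.
  −(0.026)·log₂(0.026) = 0.1369
  −(0.363)·log₂(0.363) = 0.5307
  −(0.118)·log₂(0.118) = 0.3638
  −(0.438)·log₂(0.438) = 0.5217
  −(0.055)·log₂(0.055) = 0.2301
Sum: 0.1369 + 0.5307 + 0.3638 + 0.5217 + 0.2301 = 1.783 bits.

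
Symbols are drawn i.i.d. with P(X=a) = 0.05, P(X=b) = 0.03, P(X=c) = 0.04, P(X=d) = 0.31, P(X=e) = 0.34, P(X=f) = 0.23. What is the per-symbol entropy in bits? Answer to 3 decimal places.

H(X) = −Σ p·log₂ p.
  −(0.05)·log₂(0.05) = 0.2161
  −(0.03)·log₂(0.03) = 0.1518
  −(0.04)·log₂(0.04) = 0.1858
  −(0.31)·log₂(0.31) = 0.5238
  −(0.34)·log₂(0.34) = 0.5292
  −(0.23)·log₂(0.23) = 0.4877
Sum: 0.2161 + 0.1518 + 0.1858 + 0.5238 + 0.5292 + 0.4877 = 2.094 bits.

2.094 bits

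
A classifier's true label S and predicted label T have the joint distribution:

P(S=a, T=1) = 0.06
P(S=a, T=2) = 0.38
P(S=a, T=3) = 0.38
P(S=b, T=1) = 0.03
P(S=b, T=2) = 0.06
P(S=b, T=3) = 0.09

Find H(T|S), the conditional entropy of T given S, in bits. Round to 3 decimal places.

Marginals: p(S) = (0.8200, 0.1800), p(T) = (0.0900, 0.4400, 0.4700).
H(T|S) = Σ p(S) · H(T|S=·).
  S=a: p=0.8200, H(T|S=a) = 1.3045
  S=b: p=0.1800, H(T|S=b) = 1.4591
Weighted sum = 1.332 bits.

1.332 bits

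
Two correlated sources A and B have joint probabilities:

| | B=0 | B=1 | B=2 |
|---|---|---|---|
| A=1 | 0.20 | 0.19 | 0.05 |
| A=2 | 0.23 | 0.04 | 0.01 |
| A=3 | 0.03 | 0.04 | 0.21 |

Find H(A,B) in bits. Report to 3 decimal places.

2.686 bits

H(A,B) = −Σ p(x,y)·log₂ p(x,y) over all 9 cells.
  cell (1,0): −0.20·log₂0.20 = 0.4644
  cell (1,1): −0.19·log₂0.19 = 0.4552
  cell (1,2): −0.05·log₂0.05 = 0.2161
  cell (2,0): −0.23·log₂0.23 = 0.4877
  cell (2,1): −0.04·log₂0.04 = 0.1858
  cell (2,2): −0.01·log₂0.01 = 0.0664
  cell (3,0): −0.03·log₂0.03 = 0.1518
  cell (3,1): −0.04·log₂0.04 = 0.1858
  cell (3,2): −0.21·log₂0.21 = 0.4728
Sum = 2.686 bits.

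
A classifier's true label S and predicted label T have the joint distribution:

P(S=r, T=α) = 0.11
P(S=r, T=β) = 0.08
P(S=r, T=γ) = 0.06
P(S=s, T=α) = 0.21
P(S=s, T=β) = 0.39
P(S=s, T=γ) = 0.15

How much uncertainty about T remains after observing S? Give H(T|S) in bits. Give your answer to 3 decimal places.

Chain rule: H(T|S) = H(S,T) − H(S).
Marginals: p(S) = (0.2500, 0.7500), p(T) = (0.3200, 0.4700, 0.2100).
H(S,T) = 2.2985 bits; H(S) = 0.8113 bits.
H(T|S) = 2.2985 − 0.8113 = 1.487 bits.

1.487 bits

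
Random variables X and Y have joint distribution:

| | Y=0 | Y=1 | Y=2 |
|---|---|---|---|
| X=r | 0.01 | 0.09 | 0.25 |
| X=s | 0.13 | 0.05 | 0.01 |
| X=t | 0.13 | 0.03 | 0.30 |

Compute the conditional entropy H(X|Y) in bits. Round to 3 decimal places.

Marginals: p(X) = (0.3500, 0.1900, 0.4600), p(Y) = (0.2700, 0.1700, 0.5600).
H(X|Y) = Σ p(Y) · H(X|Y=·).
  Y=0: p=0.2700, H(X|Y=0) = 1.1915
  Y=1: p=0.1700, H(X|Y=1) = 1.4466
  Y=2: p=0.5600, H(X|Y=2) = 1.1055
Weighted sum = 1.187 bits.

1.187 bits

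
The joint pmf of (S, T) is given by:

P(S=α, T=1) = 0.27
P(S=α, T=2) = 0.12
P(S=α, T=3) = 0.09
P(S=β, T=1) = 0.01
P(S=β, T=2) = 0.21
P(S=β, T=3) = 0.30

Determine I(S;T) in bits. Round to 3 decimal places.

Marginals: p(S) = (0.4800, 0.5200), p(T) = (0.2800, 0.3300, 0.3900).
I(S;T) = Σ p(x,y)·log₂[p(x,y)/(p(x)p(y))].
  (α,1): 0.27·log₂(2.0089) = 0.2717
  (α,2): 0.12·log₂(0.7576) = -0.0481
  (α,3): 0.09·log₂(0.4808) = -0.0951
  (β,1): 0.01·log₂(0.0687) = -0.0386
  (β,2): 0.21·log₂(1.2238) = 0.0612
  (β,3): 0.30·log₂(1.4793) = 0.1695
Sum = 0.321 bits.

0.321 bits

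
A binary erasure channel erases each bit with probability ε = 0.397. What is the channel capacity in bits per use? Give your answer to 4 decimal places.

Binary erasure channel: capacity C = 1 − ε.
C = 1 − 0.397 = 0.6030 bits per channel use.

0.6030 bits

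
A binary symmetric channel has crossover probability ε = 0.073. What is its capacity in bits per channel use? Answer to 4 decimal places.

0.6230 bits

Binary symmetric channel: C = 1 − h₂(ε) where h₂ is the binary entropy function.
h₂(0.073) = −0.073·log₂0.073 − 0.927·log₂0.927 = 0.3770.
C = 1 − 0.3770 = 0.6230 bits per channel use.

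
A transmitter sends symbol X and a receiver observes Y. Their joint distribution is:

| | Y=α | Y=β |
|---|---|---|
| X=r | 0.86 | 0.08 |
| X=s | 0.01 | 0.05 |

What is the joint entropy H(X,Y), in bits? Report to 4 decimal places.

0.7612 bits

H(X,Y) = −Σ p(x,y)·log₂ p(x,y) over all 4 cells.
  cell (r,α): −0.86·log₂0.86 = 0.18713
  cell (r,β): −0.08·log₂0.08 = 0.29151
  cell (s,α): −0.01·log₂0.01 = 0.06644
  cell (s,β): −0.05·log₂0.05 = 0.21610
Sum = 0.7612 bits.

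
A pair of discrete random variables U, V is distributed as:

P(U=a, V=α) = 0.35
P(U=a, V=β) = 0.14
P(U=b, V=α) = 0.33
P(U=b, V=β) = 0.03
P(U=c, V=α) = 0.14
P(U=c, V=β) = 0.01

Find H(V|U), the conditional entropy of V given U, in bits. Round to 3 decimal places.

0.625 bits

Chain rule: H(V|U) = H(U,V) − H(U).
Marginals: p(U) = (0.4900, 0.3600, 0.1500), p(V) = (0.8200, 0.1800).
H(U,V) = 2.0703 bits; H(U) = 1.4454 bits.
H(V|U) = 2.0703 − 1.4454 = 0.625 bits.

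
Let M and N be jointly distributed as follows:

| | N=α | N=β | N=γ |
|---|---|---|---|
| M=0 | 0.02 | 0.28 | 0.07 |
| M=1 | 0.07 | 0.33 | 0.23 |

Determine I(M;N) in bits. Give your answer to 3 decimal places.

0.040 bits

Marginals: p(M) = (0.3700, 0.6300), p(N) = (0.0900, 0.6100, 0.3000).
I(M;N) = H(M) + H(N) − H(M,N).
H(M) = 0.9507, H(N) = 1.2687, H(M,N) = 2.1797.
I(M;N) = 0.9507 + 1.2687 − 2.1797 = 0.040 bits.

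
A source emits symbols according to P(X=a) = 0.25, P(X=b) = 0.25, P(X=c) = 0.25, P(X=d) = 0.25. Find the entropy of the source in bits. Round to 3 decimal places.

H(X) = −Σ p·log₂ p.
  −(0.25)·log₂(0.25) = 0.5000
  −(0.25)·log₂(0.25) = 0.5000
  −(0.25)·log₂(0.25) = 0.5000
  −(0.25)·log₂(0.25) = 0.5000
Sum: 0.5000 + 0.5000 + 0.5000 + 0.5000 = 2.000 bits.

2.000 bits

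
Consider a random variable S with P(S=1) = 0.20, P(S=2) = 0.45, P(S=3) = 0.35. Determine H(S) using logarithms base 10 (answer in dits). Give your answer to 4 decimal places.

H(S) = −Σ p·log₁₀ p.
  −(0.20)·log₁₀(0.20) = 0.13979
  −(0.45)·log₁₀(0.45) = 0.15605
  −(0.35)·log₁₀(0.35) = 0.15958
Sum: 0.13979 + 0.15605 + 0.15958 = 0.4554 dits.

0.4554 dits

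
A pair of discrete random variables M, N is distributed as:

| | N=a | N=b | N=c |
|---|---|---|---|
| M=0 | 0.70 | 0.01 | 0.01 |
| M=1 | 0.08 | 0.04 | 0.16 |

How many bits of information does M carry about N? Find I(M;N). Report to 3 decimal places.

0.392 bits

Marginals: p(M) = (0.7200, 0.2800), p(N) = (0.7800, 0.0500, 0.1700).
I(M;N) = Σ p(x,y)·log₂[p(x,y)/(p(x)p(y))].
  (0,a): 0.70·log₂(1.2464) = 0.2225
  (0,b): 0.01·log₂(0.2778) = -0.0185
  (0,c): 0.01·log₂(0.0817) = -0.0361
  (1,a): 0.08·log₂(0.3663) = -0.1159
  (1,b): 0.04·log₂(2.8571) = 0.0606
  (1,c): 0.16·log₂(3.3613) = 0.2798
Sum = 0.392 bits.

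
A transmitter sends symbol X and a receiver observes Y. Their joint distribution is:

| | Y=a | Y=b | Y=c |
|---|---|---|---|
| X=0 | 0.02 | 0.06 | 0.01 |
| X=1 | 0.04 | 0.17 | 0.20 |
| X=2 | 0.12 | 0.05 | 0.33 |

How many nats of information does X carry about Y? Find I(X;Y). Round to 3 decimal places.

0.112 nats

Marginals: p(X) = (0.0900, 0.4100, 0.5000), p(Y) = (0.1800, 0.2800, 0.5400).
I(X;Y) = Σ p(x,y)·ln[p(x,y)/(p(x)p(y))].
  (0,a): 0.02·ln(1.2346) = 0.0042
  (0,b): 0.06·ln(2.3810) = 0.0521
  (0,c): 0.01·ln(0.2058) = -0.0158
  (1,a): 0.04·ln(0.5420) = -0.0245
  (1,b): 0.17·ln(1.4808) = 0.0667
  (1,c): 0.20·ln(0.9033) = -0.0203
  (2,a): 0.12·ln(1.3333) = 0.0345
  (2,b): 0.05·ln(0.3571) = -0.0515
  (2,c): 0.33·ln(1.2222) = 0.0662
Sum = 0.112 nats.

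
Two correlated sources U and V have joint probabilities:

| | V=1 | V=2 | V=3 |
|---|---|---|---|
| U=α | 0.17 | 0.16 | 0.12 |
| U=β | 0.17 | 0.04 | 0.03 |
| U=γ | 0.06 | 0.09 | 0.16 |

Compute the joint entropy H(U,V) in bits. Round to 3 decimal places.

2.976 bits

H(U,V) = −Σ p(x,y)·log₂ p(x,y) over all 9 cells.
  cell (α,1): −0.17·log₂0.17 = 0.4346
  cell (α,2): −0.16·log₂0.16 = 0.4230
  cell (α,3): −0.12·log₂0.12 = 0.3671
  cell (β,1): −0.17·log₂0.17 = 0.4346
  cell (β,2): −0.04·log₂0.04 = 0.1858
  cell (β,3): −0.03·log₂0.03 = 0.1518
  cell (γ,1): −0.06·log₂0.06 = 0.2435
  cell (γ,2): −0.09·log₂0.09 = 0.3127
  cell (γ,3): −0.16·log₂0.16 = 0.4230
Sum = 2.976 bits.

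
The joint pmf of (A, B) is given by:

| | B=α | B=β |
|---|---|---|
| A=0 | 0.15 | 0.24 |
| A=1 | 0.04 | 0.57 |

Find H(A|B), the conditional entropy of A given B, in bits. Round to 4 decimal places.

0.8512 bits

Marginals: p(A) = (0.3900, 0.6100), p(B) = (0.1900, 0.8100).
H(A|B) = Σ p(B) · H(A|B=·).
  B=α: p=0.1900, H(A|B=α) = 0.7425
  B=β: p=0.8100, H(A|B=β) = 0.8767
Weighted sum = 0.8512 bits.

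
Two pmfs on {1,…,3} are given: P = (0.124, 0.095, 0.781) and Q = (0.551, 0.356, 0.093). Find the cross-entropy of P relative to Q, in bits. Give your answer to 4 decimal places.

H(P,Q) = −Σ p·log₂ q.
  −0.124·log₂(0.551) = 0.10662
  −0.095·log₂(0.356) = 0.14155
  −0.781·log₂(0.093) = 2.67619
H(P,Q) = 2.9244 bits.

2.9244 bits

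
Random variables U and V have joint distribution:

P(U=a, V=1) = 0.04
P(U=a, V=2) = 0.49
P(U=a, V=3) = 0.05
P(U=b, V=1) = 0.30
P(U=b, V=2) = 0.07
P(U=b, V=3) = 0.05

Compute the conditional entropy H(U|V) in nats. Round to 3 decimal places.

Marginals: p(U) = (0.5800, 0.4200), p(V) = (0.3400, 0.5600, 0.1000).
H(U|V) = Σ p(V) · H(U|V=·).
  V=1: p=0.3400, H(U|V=1) = 0.3622
  V=2: p=0.5600, H(U|V=2) = 0.3768
  V=3: p=0.1000, H(U|V=3) = 0.6931
Weighted sum = 0.403 nats.

0.403 nats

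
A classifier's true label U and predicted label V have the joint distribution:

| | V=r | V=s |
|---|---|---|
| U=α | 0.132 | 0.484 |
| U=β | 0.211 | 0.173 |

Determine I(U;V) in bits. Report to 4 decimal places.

0.0846 bits

Marginals: p(U) = (0.6160, 0.3840), p(V) = (0.3430, 0.6570).
I(U;V) = Σ p(x,y)·log₂[p(x,y)/(p(x)p(y))].
  (α,r): 0.132·log₂(0.6247) = -0.08958
  (α,s): 0.484·log₂(1.1959) = 0.12493
  (β,r): 0.211·log₂(1.6020) = 0.14345
  (β,s): 0.173·log₂(0.6857) = -0.09416
Sum = 0.0846 bits.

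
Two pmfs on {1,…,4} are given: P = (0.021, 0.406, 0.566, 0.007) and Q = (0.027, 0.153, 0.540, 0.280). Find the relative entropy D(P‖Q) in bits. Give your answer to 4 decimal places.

0.5652 bits

D(P‖Q) = Σ p·log₂(p/q).
  0.021·log₂(0.021/0.027) = -0.00761
  0.406·log₂(0.406/0.153) = 0.57163
  0.566·log₂(0.566/0.540) = 0.03840
  0.007·log₂(0.007/0.280) = -0.03725
D(P‖Q) = 0.5652 bits.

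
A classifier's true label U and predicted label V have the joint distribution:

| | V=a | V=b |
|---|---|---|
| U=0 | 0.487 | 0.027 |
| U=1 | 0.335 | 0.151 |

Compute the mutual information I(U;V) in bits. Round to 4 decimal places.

0.0885 bits

Marginals: p(U) = (0.5140, 0.4860), p(V) = (0.8220, 0.1780).
I(U;V) = H(U) + H(V) − H(U,V).
H(U) = 0.9994, H(V) = 0.6757, H(U,V) = 1.5866.
I(U;V) = 0.9994 + 0.6757 − 1.5866 = 0.0885 bits.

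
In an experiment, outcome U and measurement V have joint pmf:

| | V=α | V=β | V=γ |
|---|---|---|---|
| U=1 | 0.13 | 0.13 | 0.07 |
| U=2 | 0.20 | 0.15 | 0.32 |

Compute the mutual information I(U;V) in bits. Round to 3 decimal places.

0.052 bits

Marginals: p(U) = (0.3300, 0.6700), p(V) = (0.3300, 0.2800, 0.3900).
I(U;V) = H(U) + H(V) − H(U,V).
H(U) = 0.9149, H(V) = 1.5718, H(U,V) = 2.4348.
I(U;V) = 0.9149 + 1.5718 − 2.4348 = 0.052 bits.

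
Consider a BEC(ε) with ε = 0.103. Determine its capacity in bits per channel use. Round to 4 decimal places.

Binary erasure channel: capacity C = 1 − ε.
C = 1 − 0.103 = 0.8970 bits per channel use.

0.8970 bits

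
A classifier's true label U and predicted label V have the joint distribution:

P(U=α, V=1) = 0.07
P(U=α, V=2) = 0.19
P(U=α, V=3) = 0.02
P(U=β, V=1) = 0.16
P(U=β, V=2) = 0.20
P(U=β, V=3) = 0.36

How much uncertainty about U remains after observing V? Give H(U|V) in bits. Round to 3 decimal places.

Marginals: p(U) = (0.2800, 0.7200), p(V) = (0.2300, 0.3900, 0.3800).
H(U|V) = Σ p(V) · H(U|V=·).
  V=1: p=0.2300, H(U|V=1) = 0.8865
  V=2: p=0.3900, H(U|V=2) = 0.9995
  V=3: p=0.3800, H(U|V=3) = 0.2975
Weighted sum = 0.707 bits.

0.707 bits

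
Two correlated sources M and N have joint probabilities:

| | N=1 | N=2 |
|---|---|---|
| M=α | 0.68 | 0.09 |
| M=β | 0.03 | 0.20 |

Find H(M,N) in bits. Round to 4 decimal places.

H(M,N) = −Σ p(x,y)·log₂ p(x,y) over all 4 cells.
  cell (α,1): −0.68·log₂0.68 = 0.37835
  cell (α,2): −0.09·log₂0.09 = 0.31265
  cell (β,1): −0.03·log₂0.03 = 0.15177
  cell (β,2): −0.20·log₂0.20 = 0.46439
Sum = 1.3072 bits.

1.3072 bits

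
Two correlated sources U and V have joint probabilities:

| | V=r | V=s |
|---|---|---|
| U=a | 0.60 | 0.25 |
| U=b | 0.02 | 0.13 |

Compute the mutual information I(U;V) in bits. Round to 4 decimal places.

Marginals: p(U) = (0.8500, 0.1500), p(V) = (0.6200, 0.3800).
I(U;V) = Σ p(x,y)·log₂[p(x,y)/(p(x)p(y))].
  (a,r): 0.60·log₂(1.1385) = 0.11230
  (a,s): 0.25·log₂(0.7740) = -0.09240
  (b,r): 0.02·log₂(0.2151) = -0.04434
  (b,s): 0.13·log₂(2.2807) = 0.15463
Sum = 0.1302 bits.

0.1302 bits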